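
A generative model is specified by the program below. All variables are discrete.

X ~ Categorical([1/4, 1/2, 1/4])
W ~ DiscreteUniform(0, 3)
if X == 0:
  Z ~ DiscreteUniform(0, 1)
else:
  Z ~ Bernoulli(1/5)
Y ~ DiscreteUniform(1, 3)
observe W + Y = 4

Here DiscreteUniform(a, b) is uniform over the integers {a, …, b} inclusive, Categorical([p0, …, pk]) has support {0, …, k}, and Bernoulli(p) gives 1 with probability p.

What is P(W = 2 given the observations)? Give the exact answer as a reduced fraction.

Enumerate traces; 18 have nonzero weight after conditioning:
  (X=0, W=1, Z=0, Y=3) weight 1/96
  (X=0, W=1, Z=1, Y=3) weight 1/96
  (X=0, W=2, Z=0, Y=2) weight 1/96
  (X=0, W=2, Z=1, Y=2) weight 1/96
  (X=0, W=3, Z=0, Y=1) weight 1/96
  (X=0, W=3, Z=1, Y=1) weight 1/96
  (X=1, W=1, Z=0, Y=3) weight 1/30
  (X=1, W=1, Z=1, Y=3) weight 1/120
  … 10 more
Group by W:
  weight(W=1) = 1/12
  weight(W=2) = 1/12
  weight(W=3) = 1/12
Total weight = 1/12 + 1/12 + 1/12 = 1/4
P(W=1 | obs) = 1/12 / 1/4 = 1/3
P(W=2 | obs) = 1/12 / 1/4 = 1/3
P(W=3 | obs) = 1/12 / 1/4 = 1/3

P(W = 2 | obs) = 1/3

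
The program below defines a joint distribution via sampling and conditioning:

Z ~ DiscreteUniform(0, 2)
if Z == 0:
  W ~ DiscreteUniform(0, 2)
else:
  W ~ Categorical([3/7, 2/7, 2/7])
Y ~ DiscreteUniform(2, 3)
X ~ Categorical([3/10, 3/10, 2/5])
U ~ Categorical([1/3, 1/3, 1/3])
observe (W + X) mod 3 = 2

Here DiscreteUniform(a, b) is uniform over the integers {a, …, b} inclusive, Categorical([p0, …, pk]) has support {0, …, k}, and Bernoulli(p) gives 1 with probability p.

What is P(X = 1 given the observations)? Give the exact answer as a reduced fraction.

P(X = 1 | obs) = 57/214

Enumerate traces; 54 have nonzero weight after conditioning:
  (Z=0, W=0, Y=2, X=2, U=0) weight 1/135
  (Z=0, W=0, Y=2, X=2, U=1) weight 1/135
  (Z=0, W=0, Y=2, X=2, U=2) weight 1/135
  (Z=0, W=0, Y=3, X=2, U=0) weight 1/135
  (Z=0, W=0, Y=3, X=2, U=1) weight 1/135
  (Z=0, W=0, Y=3, X=2, U=2) weight 1/135
  (Z=0, W=1, Y=2, X=1, U=0) weight 1/180
  (Z=0, W=1, Y=2, X=1, U=1) weight 1/180
  (Z=0, W=2, Y=2, X=0, U=0) weight 1/180
  … 45 more
Group by X:
  weight(X=0) = 19/210
  weight(X=1) = 19/210
  weight(X=2) = 10/63
Total weight = 19/210 + 19/210 + 10/63 = 107/315
P(X=0 | obs) = 19/210 / 107/315 = 57/214
P(X=1 | obs) = 19/210 / 107/315 = 57/214
P(X=2 | obs) = 10/63 / 107/315 = 50/107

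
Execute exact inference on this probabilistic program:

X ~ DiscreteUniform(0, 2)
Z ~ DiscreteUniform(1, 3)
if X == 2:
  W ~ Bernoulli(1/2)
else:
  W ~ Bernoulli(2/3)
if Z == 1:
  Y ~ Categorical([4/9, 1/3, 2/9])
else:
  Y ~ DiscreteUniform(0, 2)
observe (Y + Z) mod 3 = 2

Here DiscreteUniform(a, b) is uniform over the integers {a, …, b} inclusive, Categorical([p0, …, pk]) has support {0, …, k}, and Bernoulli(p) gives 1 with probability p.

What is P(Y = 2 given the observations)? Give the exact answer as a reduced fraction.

P(Y = 2 | obs) = 1/3

Enumerate traces; 18 have nonzero weight after conditioning:
  (X=0, Z=1, W=0, Y=1) weight 1/81
  (X=0, Z=1, W=1, Y=1) weight 2/81
  (X=0, Z=2, W=0, Y=0) weight 1/81
  (X=0, Z=2, W=1, Y=0) weight 2/81
  (X=0, Z=3, W=0, Y=2) weight 1/81
  (X=0, Z=3, W=1, Y=2) weight 2/81
  (X=1, Z=1, W=0, Y=1) weight 1/81
  (X=1, Z=1, W=1, Y=1) weight 2/81
  … 10 more
Group by Y:
  weight(Y=0) = 1/9
  weight(Y=1) = 1/9
  weight(Y=2) = 1/9
Total weight = 1/9 + 1/9 + 1/9 = 1/3
P(Y=0 | obs) = 1/9 / 1/3 = 1/3
P(Y=1 | obs) = 1/9 / 1/3 = 1/3
P(Y=2 | obs) = 1/9 / 1/3 = 1/3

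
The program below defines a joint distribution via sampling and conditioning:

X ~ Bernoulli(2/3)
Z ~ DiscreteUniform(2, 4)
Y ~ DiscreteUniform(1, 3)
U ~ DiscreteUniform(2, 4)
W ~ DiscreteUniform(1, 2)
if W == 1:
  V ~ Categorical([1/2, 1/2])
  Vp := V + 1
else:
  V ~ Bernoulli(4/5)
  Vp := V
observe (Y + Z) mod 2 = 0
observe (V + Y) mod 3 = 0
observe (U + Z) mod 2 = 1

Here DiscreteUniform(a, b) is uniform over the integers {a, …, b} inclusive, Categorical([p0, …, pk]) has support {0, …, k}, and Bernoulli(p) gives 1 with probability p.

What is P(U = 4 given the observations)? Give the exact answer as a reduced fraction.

P(U = 4 | obs) = 7/40

Enumerate traces; 16 have nonzero weight after conditioning:
  (X=0, Z=2, Y=2, U=3, W=1, V=1) weight 1/324
  (X=0, Z=2, Y=2, U=3, W=2, V=1) weight 2/405
  (X=0, Z=3, Y=3, U=2, W=1, V=0) weight 1/324
  (X=0, Z=3, Y=3, U=2, W=2, V=0) weight 1/810
  (X=0, Z=3, Y=3, U=4, W=1, V=0) weight 1/324
  (X=0, Z=3, Y=3, U=4, W=2, V=0) weight 1/810
  (X=0, Z=4, Y=2, U=3, W=1, V=1) weight 1/324
  (X=0, Z=4, Y=2, U=3, W=2, V=1) weight 2/405
  … 8 more
Group by U:
  weight(U=2) = 7/540
  weight(U=3) = 13/270
  weight(U=4) = 7/540
Total weight = 7/540 + 13/270 + 7/540 = 2/27
P(U=2 | obs) = 7/540 / 2/27 = 7/40
P(U=3 | obs) = 13/270 / 2/27 = 13/20
P(U=4 | obs) = 7/540 / 2/27 = 7/40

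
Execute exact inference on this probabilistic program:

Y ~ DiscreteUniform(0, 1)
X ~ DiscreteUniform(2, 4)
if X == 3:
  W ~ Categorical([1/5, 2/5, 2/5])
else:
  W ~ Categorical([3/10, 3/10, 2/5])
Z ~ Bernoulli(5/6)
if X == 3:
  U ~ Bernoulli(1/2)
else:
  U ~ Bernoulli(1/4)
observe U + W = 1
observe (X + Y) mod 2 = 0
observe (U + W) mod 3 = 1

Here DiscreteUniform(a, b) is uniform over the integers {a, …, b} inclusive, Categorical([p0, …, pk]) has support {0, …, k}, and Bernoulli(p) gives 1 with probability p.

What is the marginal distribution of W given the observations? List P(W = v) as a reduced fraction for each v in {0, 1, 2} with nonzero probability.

Enumerate traces; 12 have nonzero weight after conditioning:
  (Y=0, X=2, W=0, Z=0, U=1) weight 1/480
  (Y=0, X=2, W=0, Z=1, U=1) weight 1/96
  (Y=0, X=2, W=1, Z=0, U=0) weight 1/160
  (Y=0, X=2, W=1, Z=1, U=0) weight 1/32
  (Y=0, X=4, W=0, Z=0, U=1) weight 1/480
  (Y=0, X=4, W=0, Z=1, U=1) weight 1/96
  (Y=0, X=4, W=1, Z=0, U=0) weight 1/160
  (Y=0, X=4, W=1, Z=1, U=0) weight 1/32
  … 4 more
Group by W:
  weight(W=0) = 1/24
  weight(W=1) = 13/120
Total weight = 1/24 + 13/120 = 3/20
P(W=0 | obs) = 1/24 / 3/20 = 5/18
P(W=1 | obs) = 13/120 / 3/20 = 13/18

P(W=0) = 5/18, P(W=1) = 13/18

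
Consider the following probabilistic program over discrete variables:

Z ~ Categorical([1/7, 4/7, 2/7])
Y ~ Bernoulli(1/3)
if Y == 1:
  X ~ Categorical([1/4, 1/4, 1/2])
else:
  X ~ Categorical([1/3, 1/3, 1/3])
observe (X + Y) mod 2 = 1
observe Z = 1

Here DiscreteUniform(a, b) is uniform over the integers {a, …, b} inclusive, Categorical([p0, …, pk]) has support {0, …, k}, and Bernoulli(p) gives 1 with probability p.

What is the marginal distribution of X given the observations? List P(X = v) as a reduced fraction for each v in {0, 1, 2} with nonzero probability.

P(X=0) = 3/17, P(X=1) = 8/17, P(X=2) = 6/17

Enumerate traces; 3 have nonzero weight after conditioning:
  (Z=1, Y=0, X=1) weight 8/63
  (Z=1, Y=1, X=0) weight 1/21
  (Z=1, Y=1, X=2) weight 2/21
Group by X:
  weight(X=0) = 1/21
  weight(X=1) = 8/63
  weight(X=2) = 2/21
Total weight = 1/21 + 8/63 + 2/21 = 17/63
P(X=0 | obs) = 1/21 / 17/63 = 3/17
P(X=1 | obs) = 8/63 / 17/63 = 8/17
P(X=2 | obs) = 2/21 / 17/63 = 6/17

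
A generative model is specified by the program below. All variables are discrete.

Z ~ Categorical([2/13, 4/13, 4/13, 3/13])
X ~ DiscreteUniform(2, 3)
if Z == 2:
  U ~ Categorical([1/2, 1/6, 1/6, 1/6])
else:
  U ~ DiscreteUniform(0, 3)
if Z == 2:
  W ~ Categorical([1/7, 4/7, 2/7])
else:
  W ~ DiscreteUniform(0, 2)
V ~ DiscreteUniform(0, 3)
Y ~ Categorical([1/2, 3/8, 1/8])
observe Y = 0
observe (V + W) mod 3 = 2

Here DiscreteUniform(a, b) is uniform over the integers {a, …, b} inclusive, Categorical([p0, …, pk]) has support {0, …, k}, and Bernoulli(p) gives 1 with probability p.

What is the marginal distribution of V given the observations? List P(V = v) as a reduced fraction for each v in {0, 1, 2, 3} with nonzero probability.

P(V=0) = 29/120, P(V=1) = 37/120, P(V=2) = 5/24, P(V=3) = 29/120

Enumerate traces; 128 have nonzero weight after conditioning:
  (Z=0, X=2, U=0, W=0, V=2, Y=0) weight 1/1248
  (Z=0, X=2, U=0, W=1, V=1, Y=0) weight 1/1248
  (Z=0, X=2, U=0, W=2, V=0, Y=0) weight 1/1248
  (Z=0, X=2, U=0, W=2, V=3, Y=0) weight 1/1248
  (Z=0, X=2, U=1, W=0, V=2, Y=0) weight 1/1248
  (Z=0, X=2, U=1, W=1, V=1, Y=0) weight 1/1248
  (Z=0, X=2, U=1, W=2, V=0, Y=0) weight 1/1248
  (Z=0, X=2, U=1, W=2, V=3, Y=0) weight 1/1248
  … 120 more
Group by V:
  weight(V=0) = 29/728
  weight(V=1) = 37/728
  weight(V=2) = 25/728
  weight(V=3) = 29/728
Total weight = 29/728 + 37/728 + 25/728 + 29/728 = 15/91
P(V=0 | obs) = 29/728 / 15/91 = 29/120
P(V=1 | obs) = 37/728 / 15/91 = 37/120
P(V=2 | obs) = 25/728 / 15/91 = 5/24
P(V=3 | obs) = 29/728 / 15/91 = 29/120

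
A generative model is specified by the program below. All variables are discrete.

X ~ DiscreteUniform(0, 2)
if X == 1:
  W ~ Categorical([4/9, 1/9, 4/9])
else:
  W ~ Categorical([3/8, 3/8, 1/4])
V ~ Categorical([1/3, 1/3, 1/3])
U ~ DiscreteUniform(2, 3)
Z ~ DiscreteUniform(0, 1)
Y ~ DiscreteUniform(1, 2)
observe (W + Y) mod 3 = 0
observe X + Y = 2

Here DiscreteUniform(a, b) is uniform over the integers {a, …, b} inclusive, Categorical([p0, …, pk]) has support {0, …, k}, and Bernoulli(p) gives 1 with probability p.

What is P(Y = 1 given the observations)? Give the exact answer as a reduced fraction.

P(Y = 1 | obs) = 32/59

Enumerate traces; 24 have nonzero weight after conditioning:
  (X=0, W=1, V=0, U=2, Z=0, Y=2) weight 1/192
  (X=0, W=1, V=0, U=2, Z=1, Y=2) weight 1/192
  (X=0, W=1, V=0, U=3, Z=0, Y=2) weight 1/192
  (X=0, W=1, V=0, U=3, Z=1, Y=2) weight 1/192
  (X=0, W=1, V=1, U=2, Z=0, Y=2) weight 1/192
  (X=0, W=1, V=1, U=2, Z=1, Y=2) weight 1/192
  (X=0, W=1, V=1, U=3, Z=0, Y=2) weight 1/192
  (X=0, W=1, V=1, U=3, Z=1, Y=2) weight 1/192
  (X=1, W=2, V=0, U=2, Z=0, Y=1) weight 1/162
  … 15 more
Group by Y:
  weight(Y=1) = 2/27
  weight(Y=2) = 1/16
Total weight = 2/27 + 1/16 = 59/432
P(Y=1 | obs) = 2/27 / 59/432 = 32/59
P(Y=2 | obs) = 1/16 / 59/432 = 27/59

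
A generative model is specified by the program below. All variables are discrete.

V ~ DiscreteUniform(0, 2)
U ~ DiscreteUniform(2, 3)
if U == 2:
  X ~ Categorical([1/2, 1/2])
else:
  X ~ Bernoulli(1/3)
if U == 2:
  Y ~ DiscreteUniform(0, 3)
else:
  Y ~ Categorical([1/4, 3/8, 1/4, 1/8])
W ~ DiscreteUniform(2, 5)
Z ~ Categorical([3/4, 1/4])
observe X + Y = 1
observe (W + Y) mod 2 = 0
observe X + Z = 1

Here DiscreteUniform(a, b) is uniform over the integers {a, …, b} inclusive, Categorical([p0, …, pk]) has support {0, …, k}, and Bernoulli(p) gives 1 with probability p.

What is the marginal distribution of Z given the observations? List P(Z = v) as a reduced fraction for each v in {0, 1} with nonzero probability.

P(Z=0) = 5/8, P(Z=1) = 3/8

Enumerate traces; 24 have nonzero weight after conditioning:
  (V=0, U=2, X=0, Y=1, W=3, Z=1) weight 1/768
  (V=0, U=2, X=0, Y=1, W=5, Z=1) weight 1/768
  (V=0, U=2, X=1, Y=0, W=2, Z=0) weight 1/256
  (V=0, U=2, X=1, Y=0, W=4, Z=0) weight 1/256
  (V=0, U=3, X=0, Y=1, W=3, Z=1) weight 1/384
  (V=0, U=3, X=0, Y=1, W=5, Z=1) weight 1/384
  (V=0, U=3, X=1, Y=0, W=2, Z=0) weight 1/384
  (V=0, U=3, X=1, Y=0, W=4, Z=0) weight 1/384
  … 16 more
Group by Z:
  weight(Z=0) = 5/128
  weight(Z=1) = 3/128
Total weight = 5/128 + 3/128 = 1/16
P(Z=0 | obs) = 5/128 / 1/16 = 5/8
P(Z=1 | obs) = 3/128 / 1/16 = 3/8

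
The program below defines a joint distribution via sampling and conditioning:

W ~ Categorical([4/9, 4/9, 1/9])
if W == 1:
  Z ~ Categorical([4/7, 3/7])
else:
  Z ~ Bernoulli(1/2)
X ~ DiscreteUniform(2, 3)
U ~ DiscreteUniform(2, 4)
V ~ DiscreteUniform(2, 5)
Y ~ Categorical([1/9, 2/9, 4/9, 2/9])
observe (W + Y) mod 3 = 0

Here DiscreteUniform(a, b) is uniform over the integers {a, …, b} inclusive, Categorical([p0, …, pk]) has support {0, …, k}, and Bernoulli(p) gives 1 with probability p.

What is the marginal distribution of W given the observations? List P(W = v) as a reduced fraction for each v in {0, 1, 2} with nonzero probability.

Enumerate traces; 192 have nonzero weight after conditioning:
  (W=0, Z=0, X=2, U=2, V=2, Y=0) weight 1/972
  (W=0, Z=0, X=2, U=2, V=2, Y=3) weight 1/486
  (W=0, Z=0, X=2, U=2, V=3, Y=0) weight 1/972
  (W=0, Z=0, X=2, U=2, V=3, Y=3) weight 1/486
  (W=0, Z=0, X=2, U=2, V=4, Y=0) weight 1/972
  (W=0, Z=0, X=2, U=2, V=4, Y=3) weight 1/486
  (W=0, Z=0, X=2, U=2, V=5, Y=0) weight 1/972
  (W=0, Z=0, X=2, U=2, V=5, Y=3) weight 1/486
  (W=1, Z=0, X=2, U=2, V=2, Y=2) weight 8/1701
  (W=2, Z=0, X=2, U=2, V=2, Y=1) weight 1/1944
  … 182 more
Group by W:
  weight(W=0) = 4/27
  weight(W=1) = 16/81
  weight(W=2) = 2/81
Total weight = 4/27 + 16/81 + 2/81 = 10/27
P(W=0 | obs) = 4/27 / 10/27 = 2/5
P(W=1 | obs) = 16/81 / 10/27 = 8/15
P(W=2 | obs) = 2/81 / 10/27 = 1/15

P(W=0) = 2/5, P(W=1) = 8/15, P(W=2) = 1/15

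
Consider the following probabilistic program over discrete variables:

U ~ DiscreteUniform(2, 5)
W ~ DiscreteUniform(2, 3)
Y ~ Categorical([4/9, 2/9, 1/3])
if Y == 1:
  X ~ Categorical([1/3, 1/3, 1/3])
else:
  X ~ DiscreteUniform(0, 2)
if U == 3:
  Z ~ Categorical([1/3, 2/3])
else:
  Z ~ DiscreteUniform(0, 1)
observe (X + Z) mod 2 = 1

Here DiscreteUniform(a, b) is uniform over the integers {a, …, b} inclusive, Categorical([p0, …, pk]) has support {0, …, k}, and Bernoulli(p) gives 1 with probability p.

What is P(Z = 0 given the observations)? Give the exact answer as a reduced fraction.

Enumerate traces; 72 have nonzero weight after conditioning:
  (U=2, W=2, Y=0, X=0, Z=1) weight 1/108
  (U=2, W=2, Y=0, X=1, Z=0) weight 1/108
  (U=2, W=2, Y=0, X=2, Z=1) weight 1/108
  (U=2, W=2, Y=1, X=0, Z=1) weight 1/216
  (U=2, W=2, Y=1, X=1, Z=0) weight 1/216
  (U=2, W=2, Y=1, X=2, Z=1) weight 1/216
  (U=2, W=2, Y=2, X=0, Z=1) weight 1/144
  (U=2, W=2, Y=2, X=1, Z=0) weight 1/144
  … 64 more
Group by Z:
  weight(Z=0) = 11/72
  weight(Z=1) = 13/36
Total weight = 11/72 + 13/36 = 37/72
P(Z=0 | obs) = 11/72 / 37/72 = 11/37
P(Z=1 | obs) = 13/36 / 37/72 = 26/37

P(Z = 0 | obs) = 11/37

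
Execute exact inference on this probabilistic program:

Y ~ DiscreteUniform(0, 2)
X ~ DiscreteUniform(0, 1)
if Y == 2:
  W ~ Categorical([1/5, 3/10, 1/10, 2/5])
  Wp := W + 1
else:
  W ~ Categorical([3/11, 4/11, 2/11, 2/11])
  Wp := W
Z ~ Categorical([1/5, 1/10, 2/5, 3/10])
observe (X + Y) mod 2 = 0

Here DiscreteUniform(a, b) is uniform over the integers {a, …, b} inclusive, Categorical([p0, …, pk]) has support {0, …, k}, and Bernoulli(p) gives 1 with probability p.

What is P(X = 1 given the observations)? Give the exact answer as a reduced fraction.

P(X = 1 | obs) = 1/3

Enumerate traces; 48 have nonzero weight after conditioning:
  (Y=0, X=0, W=0, Z=0) weight 1/110
  (Y=0, X=0, W=0, Z=1) weight 1/220
  (Y=0, X=0, W=0, Z=2) weight 1/55
  (Y=0, X=0, W=0, Z=3) weight 3/220
  (Y=0, X=0, W=1, Z=0) weight 2/165
  (Y=0, X=0, W=1, Z=1) weight 1/165
  (Y=0, X=0, W=1, Z=2) weight 4/165
  (Y=0, X=0, W=1, Z=3) weight 1/55
  (Y=1, X=1, W=0, Z=0) weight 1/110
  … 39 more
Group by X:
  weight(X=0) = 1/3
  weight(X=1) = 1/6
Total weight = 1/3 + 1/6 = 1/2
P(X=0 | obs) = 1/3 / 1/2 = 2/3
P(X=1 | obs) = 1/6 / 1/2 = 1/3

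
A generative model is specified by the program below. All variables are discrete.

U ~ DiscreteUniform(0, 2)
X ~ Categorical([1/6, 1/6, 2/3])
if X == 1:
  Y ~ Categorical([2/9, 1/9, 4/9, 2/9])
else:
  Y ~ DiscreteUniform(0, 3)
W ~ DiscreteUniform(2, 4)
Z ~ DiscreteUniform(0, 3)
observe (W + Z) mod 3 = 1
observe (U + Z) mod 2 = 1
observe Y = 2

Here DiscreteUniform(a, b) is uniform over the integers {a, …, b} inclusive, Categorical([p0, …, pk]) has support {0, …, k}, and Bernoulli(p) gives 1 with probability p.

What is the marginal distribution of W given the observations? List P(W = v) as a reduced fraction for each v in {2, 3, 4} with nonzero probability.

Enumerate traces; 18 have nonzero weight after conditioning:
  (U=0, X=0, Y=2, W=3, Z=1) weight 1/864
  (U=0, X=0, Y=2, W=4, Z=3) weight 1/864
  (U=0, X=1, Y=2, W=3, Z=1) weight 1/486
  (U=0, X=1, Y=2, W=4, Z=3) weight 1/486
  (U=0, X=2, Y=2, W=3, Z=1) weight 1/216
  (U=0, X=2, Y=2, W=4, Z=3) weight 1/216
  (U=1, X=0, Y=2, W=2, Z=2) weight 1/864
  (U=1, X=0, Y=2, W=4, Z=0) weight 1/864
  … 10 more
Group by W:
  weight(W=2) = 61/7776
  weight(W=3) = 61/3888
  weight(W=4) = 61/2592
Total weight = 61/7776 + 61/3888 + 61/2592 = 61/1296
P(W=2 | obs) = 61/7776 / 61/1296 = 1/6
P(W=3 | obs) = 61/3888 / 61/1296 = 1/3
P(W=4 | obs) = 61/2592 / 61/1296 = 1/2

P(W=2) = 1/6, P(W=3) = 1/3, P(W=4) = 1/2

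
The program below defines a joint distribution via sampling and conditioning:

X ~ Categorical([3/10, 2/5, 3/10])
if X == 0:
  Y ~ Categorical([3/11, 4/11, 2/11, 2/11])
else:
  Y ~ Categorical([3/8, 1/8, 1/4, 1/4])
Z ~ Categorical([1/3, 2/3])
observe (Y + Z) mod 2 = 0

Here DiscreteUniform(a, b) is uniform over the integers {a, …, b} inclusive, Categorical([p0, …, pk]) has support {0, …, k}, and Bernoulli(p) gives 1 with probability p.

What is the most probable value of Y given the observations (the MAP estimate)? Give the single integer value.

Enumerate traces; 12 have nonzero weight after conditioning:
  (X=0, Y=0, Z=0) weight 3/110
  (X=0, Y=1, Z=1) weight 4/55
  (X=0, Y=2, Z=0) weight 1/55
  (X=0, Y=3, Z=1) weight 2/55
  (X=1, Y=0, Z=0) weight 1/20
  (X=1, Y=1, Z=1) weight 1/30
  (X=1, Y=2, Z=0) weight 1/30
  (X=1, Y=3, Z=1) weight 1/15
  … 4 more
Group by Y:
  weight(Y=0) = 101/880
  weight(Y=1) = 173/1320
  weight(Y=2) = 101/1320
  weight(Y=3) = 101/660
Total weight = 101/880 + 173/1320 + 101/1320 + 101/660 = 251/528
P(Y=0 | obs) = 101/880 / 251/528 = 303/1255
P(Y=1 | obs) = 173/1320 / 251/528 = 346/1255
P(Y=2 | obs) = 101/1320 / 251/528 = 202/1255
P(Y=3 | obs) = 101/660 / 251/528 = 404/1255
argmax = 3

argmax_v P(Y = v | obs) = 3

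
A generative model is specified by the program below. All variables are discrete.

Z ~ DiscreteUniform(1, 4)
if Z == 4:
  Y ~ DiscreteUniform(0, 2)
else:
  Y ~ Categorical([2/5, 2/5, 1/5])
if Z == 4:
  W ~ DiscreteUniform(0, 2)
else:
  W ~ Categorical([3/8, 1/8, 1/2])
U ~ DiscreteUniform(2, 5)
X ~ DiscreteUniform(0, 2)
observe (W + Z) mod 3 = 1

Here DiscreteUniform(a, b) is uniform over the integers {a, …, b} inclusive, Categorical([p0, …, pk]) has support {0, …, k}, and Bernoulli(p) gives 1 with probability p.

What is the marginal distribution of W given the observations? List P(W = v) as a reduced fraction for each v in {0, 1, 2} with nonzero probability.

P(W=0) = 17/32, P(W=1) = 3/32, P(W=2) = 3/8

Enumerate traces; 144 have nonzero weight after conditioning:
  (Z=1, Y=0, W=0, U=2, X=0) weight 1/320
  (Z=1, Y=0, W=0, U=2, X=1) weight 1/320
  (Z=1, Y=0, W=0, U=2, X=2) weight 1/320
  (Z=1, Y=0, W=0, U=3, X=0) weight 1/320
  (Z=1, Y=0, W=0, U=3, X=1) weight 1/320
  (Z=1, Y=0, W=0, U=3, X=2) weight 1/320
  (Z=1, Y=0, W=0, U=4, X=0) weight 1/320
  (Z=1, Y=0, W=0, U=4, X=1) weight 1/320
  (Z=2, Y=0, W=2, U=2, X=0) weight 1/240
  (Z=3, Y=0, W=1, U=2, X=0) weight 1/960
  … 134 more
Group by W:
  weight(W=0) = 17/96
  weight(W=1) = 1/32
  weight(W=2) = 1/8
Total weight = 17/96 + 1/32 + 1/8 = 1/3
P(W=0 | obs) = 17/96 / 1/3 = 17/32
P(W=1 | obs) = 1/32 / 1/3 = 3/32
P(W=2 | obs) = 1/8 / 1/3 = 3/8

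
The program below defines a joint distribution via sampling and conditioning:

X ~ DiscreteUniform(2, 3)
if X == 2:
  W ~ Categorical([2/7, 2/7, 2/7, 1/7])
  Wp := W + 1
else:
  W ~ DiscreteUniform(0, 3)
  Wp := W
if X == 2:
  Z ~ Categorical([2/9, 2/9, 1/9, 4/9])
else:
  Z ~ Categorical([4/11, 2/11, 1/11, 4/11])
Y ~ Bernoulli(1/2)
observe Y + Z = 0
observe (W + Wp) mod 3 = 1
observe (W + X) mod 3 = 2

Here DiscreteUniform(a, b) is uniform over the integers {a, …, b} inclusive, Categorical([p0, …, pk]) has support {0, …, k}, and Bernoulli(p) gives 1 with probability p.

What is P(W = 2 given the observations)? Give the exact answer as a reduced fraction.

P(W = 2 | obs) = 21/43

Enumerate traces; 3 have nonzero weight after conditioning:
  (X=2, W=0, Z=0, Y=0) weight 1/63
  (X=2, W=3, Z=0, Y=0) weight 1/126
  (X=3, W=2, Z=0, Y=0) weight 1/44
Group by W:
  weight(W=0) = 1/63
  weight(W=2) = 1/44
  weight(W=3) = 1/126
Total weight = 1/63 + 1/44 + 1/126 = 43/924
P(W=0 | obs) = 1/63 / 43/924 = 44/129
P(W=2 | obs) = 1/44 / 43/924 = 21/43
P(W=3 | obs) = 1/126 / 43/924 = 22/129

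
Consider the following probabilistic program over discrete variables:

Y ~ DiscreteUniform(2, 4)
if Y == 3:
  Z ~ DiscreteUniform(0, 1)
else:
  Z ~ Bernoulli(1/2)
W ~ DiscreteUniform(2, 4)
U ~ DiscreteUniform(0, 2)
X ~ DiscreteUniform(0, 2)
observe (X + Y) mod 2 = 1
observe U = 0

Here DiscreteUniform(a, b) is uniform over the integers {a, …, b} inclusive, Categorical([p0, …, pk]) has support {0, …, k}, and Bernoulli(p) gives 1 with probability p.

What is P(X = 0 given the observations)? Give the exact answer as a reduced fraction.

P(X = 0 | obs) = 1/4

Enumerate traces; 24 have nonzero weight after conditioning:
  (Y=2, Z=0, W=2, U=0, X=1) weight 1/162
  (Y=2, Z=0, W=3, U=0, X=1) weight 1/162
  (Y=2, Z=0, W=4, U=0, X=1) weight 1/162
  (Y=2, Z=1, W=2, U=0, X=1) weight 1/162
  (Y=2, Z=1, W=3, U=0, X=1) weight 1/162
  (Y=2, Z=1, W=4, U=0, X=1) weight 1/162
  (Y=3, Z=0, W=2, U=0, X=0) weight 1/162
  (Y=3, Z=0, W=2, U=0, X=2) weight 1/162
  … 16 more
Group by X:
  weight(X=0) = 1/27
  weight(X=1) = 2/27
  weight(X=2) = 1/27
Total weight = 1/27 + 2/27 + 1/27 = 4/27
P(X=0 | obs) = 1/27 / 4/27 = 1/4
P(X=1 | obs) = 2/27 / 4/27 = 1/2
P(X=2 | obs) = 1/27 / 4/27 = 1/4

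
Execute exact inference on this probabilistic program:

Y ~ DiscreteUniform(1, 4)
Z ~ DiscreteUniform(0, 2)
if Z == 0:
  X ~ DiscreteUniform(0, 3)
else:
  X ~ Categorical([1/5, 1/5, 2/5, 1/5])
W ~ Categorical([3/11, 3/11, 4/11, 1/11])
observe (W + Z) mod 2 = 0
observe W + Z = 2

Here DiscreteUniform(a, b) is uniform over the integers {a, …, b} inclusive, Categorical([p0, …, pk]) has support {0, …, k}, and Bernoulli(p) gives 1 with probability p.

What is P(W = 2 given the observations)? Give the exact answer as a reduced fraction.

Enumerate traces; 48 have nonzero weight after conditioning:
  (Y=1, Z=0, X=0, W=2) weight 1/132
  (Y=1, Z=0, X=1, W=2) weight 1/132
  (Y=1, Z=0, X=2, W=2) weight 1/132
  (Y=1, Z=0, X=3, W=2) weight 1/132
  (Y=1, Z=1, X=0, W=1) weight 1/220
  (Y=1, Z=1, X=1, W=1) weight 1/220
  (Y=1, Z=1, X=2, W=1) weight 1/110
  (Y=1, Z=1, X=3, W=1) weight 1/220
  (Y=1, Z=2, X=0, W=0) weight 1/220
  … 39 more
Group by W:
  weight(W=0) = 1/11
  weight(W=1) = 1/11
  weight(W=2) = 4/33
Total weight = 1/11 + 1/11 + 4/33 = 10/33
P(W=0 | obs) = 1/11 / 10/33 = 3/10
P(W=1 | obs) = 1/11 / 10/33 = 3/10
P(W=2 | obs) = 4/33 / 10/33 = 2/5

P(W = 2 | obs) = 2/5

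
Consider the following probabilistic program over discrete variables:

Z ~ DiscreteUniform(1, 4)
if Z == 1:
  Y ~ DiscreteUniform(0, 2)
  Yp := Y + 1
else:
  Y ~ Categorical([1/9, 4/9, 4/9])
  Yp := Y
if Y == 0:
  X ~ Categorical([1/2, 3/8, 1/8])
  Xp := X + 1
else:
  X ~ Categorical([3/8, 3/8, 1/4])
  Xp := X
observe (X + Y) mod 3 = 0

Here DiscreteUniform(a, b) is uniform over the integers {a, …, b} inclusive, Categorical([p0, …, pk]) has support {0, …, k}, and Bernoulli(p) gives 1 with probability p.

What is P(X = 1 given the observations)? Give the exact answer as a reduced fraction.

P(X = 1 | obs) = 5/11

Enumerate traces; 12 have nonzero weight after conditioning:
  (Z=1, Y=0, X=0) weight 1/24
  (Z=1, Y=1, X=2) weight 1/48
  (Z=1, Y=2, X=1) weight 1/32
  (Z=2, Y=0, X=0) weight 1/72
  (Z=2, Y=1, X=2) weight 1/36
  (Z=2, Y=2, X=1) weight 1/24
  (Z=3, Y=0, X=0) weight 1/72
  (Z=3, Y=1, X=2) weight 1/36
  … 4 more
Group by X:
  weight(X=0) = 1/12
  weight(X=1) = 5/32
  weight(X=2) = 5/48
Total weight = 1/12 + 5/32 + 5/48 = 11/32
P(X=0 | obs) = 1/12 / 11/32 = 8/33
P(X=1 | obs) = 5/32 / 11/32 = 5/11
P(X=2 | obs) = 5/48 / 11/32 = 10/33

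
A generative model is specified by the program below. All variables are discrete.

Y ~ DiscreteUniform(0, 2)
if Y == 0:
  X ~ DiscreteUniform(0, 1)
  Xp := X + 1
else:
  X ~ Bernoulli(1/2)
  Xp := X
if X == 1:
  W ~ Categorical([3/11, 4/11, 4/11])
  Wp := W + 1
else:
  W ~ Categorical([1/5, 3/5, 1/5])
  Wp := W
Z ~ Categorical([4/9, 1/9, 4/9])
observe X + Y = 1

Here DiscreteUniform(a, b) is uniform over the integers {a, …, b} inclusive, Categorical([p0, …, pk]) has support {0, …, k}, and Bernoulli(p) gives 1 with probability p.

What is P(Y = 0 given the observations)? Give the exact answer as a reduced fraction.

P(Y = 0 | obs) = 1/2

Enumerate traces; 18 have nonzero weight after conditioning:
  (Y=0, X=1, W=0, Z=0) weight 2/99
  (Y=0, X=1, W=0, Z=1) weight 1/198
  (Y=0, X=1, W=0, Z=2) weight 2/99
  (Y=0, X=1, W=1, Z=0) weight 8/297
  (Y=0, X=1, W=1, Z=1) weight 2/297
  (Y=0, X=1, W=1, Z=2) weight 8/297
  (Y=0, X=1, W=2, Z=0) weight 8/297
  (Y=0, X=1, W=2, Z=1) weight 2/297
  (Y=1, X=0, W=0, Z=0) weight 2/135
  … 9 more
Group by Y:
  weight(Y=0) = 1/6
  weight(Y=1) = 1/6
Total weight = 1/6 + 1/6 = 1/3
P(Y=0 | obs) = 1/6 / 1/3 = 1/2
P(Y=1 | obs) = 1/6 / 1/3 = 1/2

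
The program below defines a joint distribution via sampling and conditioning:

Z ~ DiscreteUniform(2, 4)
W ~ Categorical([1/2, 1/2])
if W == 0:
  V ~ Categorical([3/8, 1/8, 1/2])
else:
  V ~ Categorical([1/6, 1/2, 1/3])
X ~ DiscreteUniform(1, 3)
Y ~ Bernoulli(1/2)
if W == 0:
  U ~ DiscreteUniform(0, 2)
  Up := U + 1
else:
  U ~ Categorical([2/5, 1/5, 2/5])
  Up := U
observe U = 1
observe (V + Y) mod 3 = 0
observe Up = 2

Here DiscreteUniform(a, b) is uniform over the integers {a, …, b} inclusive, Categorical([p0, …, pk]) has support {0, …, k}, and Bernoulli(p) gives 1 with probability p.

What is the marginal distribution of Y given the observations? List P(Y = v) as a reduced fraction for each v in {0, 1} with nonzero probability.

Enumerate traces; 18 have nonzero weight after conditioning:
  (Z=2, W=0, V=0, X=1, Y=0, U=1) weight 1/288
  (Z=2, W=0, V=0, X=2, Y=0, U=1) weight 1/288
  (Z=2, W=0, V=0, X=3, Y=0, U=1) weight 1/288
  (Z=2, W=0, V=2, X=1, Y=1, U=1) weight 1/216
  (Z=2, W=0, V=2, X=2, Y=1, U=1) weight 1/216
  (Z=2, W=0, V=2, X=3, Y=1, U=1) weight 1/216
  (Z=3, W=0, V=0, X=1, Y=0, U=1) weight 1/288
  (Z=3, W=0, V=0, X=2, Y=0, U=1) weight 1/288
  … 10 more
Group by Y:
  weight(Y=0) = 1/32
  weight(Y=1) = 1/24
Total weight = 1/32 + 1/24 = 7/96
P(Y=0 | obs) = 1/32 / 7/96 = 3/7
P(Y=1 | obs) = 1/24 / 7/96 = 4/7

P(Y=0) = 3/7, P(Y=1) = 4/7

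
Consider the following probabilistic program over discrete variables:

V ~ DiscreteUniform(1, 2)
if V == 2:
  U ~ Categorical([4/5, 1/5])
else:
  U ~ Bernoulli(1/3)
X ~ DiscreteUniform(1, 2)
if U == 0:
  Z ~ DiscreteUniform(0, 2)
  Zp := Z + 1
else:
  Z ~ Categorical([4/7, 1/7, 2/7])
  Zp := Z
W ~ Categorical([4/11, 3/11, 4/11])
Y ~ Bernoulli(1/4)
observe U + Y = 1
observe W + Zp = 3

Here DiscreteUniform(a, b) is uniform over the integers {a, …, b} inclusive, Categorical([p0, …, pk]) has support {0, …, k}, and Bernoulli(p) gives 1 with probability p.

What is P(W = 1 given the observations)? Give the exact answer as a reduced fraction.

Enumerate traces; 20 have nonzero weight after conditioning:
  (V=1, U=0, X=1, Z=0, W=2, Y=1) weight 1/198
  (V=1, U=0, X=1, Z=1, W=1, Y=1) weight 1/264
  (V=1, U=0, X=1, Z=2, W=0, Y=1) weight 1/198
  (V=1, U=0, X=2, Z=0, W=2, Y=1) weight 1/198
  (V=1, U=0, X=2, Z=1, W=1, Y=1) weight 1/264
  (V=1, U=0, X=2, Z=2, W=0, Y=1) weight 1/198
  (V=1, U=1, X=1, Z=1, W=2, Y=0) weight 1/308
  (V=1, U=1, X=1, Z=2, W=1, Y=0) weight 3/616
  … 12 more
Group by W:
  weight(W=0) = 1/45
  weight(W=1) = 149/4620
  weight(W=2) = 113/3465
Total weight = 1/45 + 149/4620 + 113/3465 = 1207/13860
P(W=0 | obs) = 1/45 / 1207/13860 = 308/1207
P(W=1 | obs) = 149/4620 / 1207/13860 = 447/1207
P(W=2 | obs) = 113/3465 / 1207/13860 = 452/1207

P(W = 1 | obs) = 447/1207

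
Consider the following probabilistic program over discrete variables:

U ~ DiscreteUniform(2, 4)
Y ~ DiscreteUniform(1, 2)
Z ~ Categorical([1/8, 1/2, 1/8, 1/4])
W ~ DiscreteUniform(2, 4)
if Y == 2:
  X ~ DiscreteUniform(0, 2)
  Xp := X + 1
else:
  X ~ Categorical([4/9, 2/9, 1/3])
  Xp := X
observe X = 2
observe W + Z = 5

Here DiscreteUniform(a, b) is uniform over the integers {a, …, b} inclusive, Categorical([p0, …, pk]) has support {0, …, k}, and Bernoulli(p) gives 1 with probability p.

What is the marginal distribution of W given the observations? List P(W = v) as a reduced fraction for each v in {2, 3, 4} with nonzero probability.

P(W=2) = 2/7, P(W=3) = 1/7, P(W=4) = 4/7

Enumerate traces; 18 have nonzero weight after conditioning:
  (U=2, Y=1, Z=1, W=4, X=2) weight 1/108
  (U=2, Y=1, Z=2, W=3, X=2) weight 1/432
  (U=2, Y=1, Z=3, W=2, X=2) weight 1/216
  (U=2, Y=2, Z=1, W=4, X=2) weight 1/108
  (U=2, Y=2, Z=2, W=3, X=2) weight 1/432
  (U=2, Y=2, Z=3, W=2, X=2) weight 1/216
  (U=3, Y=1, Z=1, W=4, X=2) weight 1/108
  (U=3, Y=1, Z=2, W=3, X=2) weight 1/432
  … 10 more
Group by W:
  weight(W=2) = 1/36
  weight(W=3) = 1/72
  weight(W=4) = 1/18
Total weight = 1/36 + 1/72 + 1/18 = 7/72
P(W=2 | obs) = 1/36 / 7/72 = 2/7
P(W=3 | obs) = 1/72 / 7/72 = 1/7
P(W=4 | obs) = 1/18 / 7/72 = 4/7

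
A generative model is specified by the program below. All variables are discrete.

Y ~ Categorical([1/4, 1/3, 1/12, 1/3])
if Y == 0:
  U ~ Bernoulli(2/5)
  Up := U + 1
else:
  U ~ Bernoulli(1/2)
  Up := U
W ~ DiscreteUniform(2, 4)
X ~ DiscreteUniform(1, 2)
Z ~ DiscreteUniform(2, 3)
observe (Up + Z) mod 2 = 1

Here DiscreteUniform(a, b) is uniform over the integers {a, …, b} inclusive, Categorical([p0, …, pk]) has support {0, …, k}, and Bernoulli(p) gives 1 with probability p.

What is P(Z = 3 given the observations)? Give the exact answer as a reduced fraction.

P(Z = 3 | obs) = 19/40

Enumerate traces; 48 have nonzero weight after conditioning:
  (Y=0, U=0, W=2, X=1, Z=2) weight 1/80
  (Y=0, U=0, W=2, X=2, Z=2) weight 1/80
  (Y=0, U=0, W=3, X=1, Z=2) weight 1/80
  (Y=0, U=0, W=3, X=2, Z=2) weight 1/80
  (Y=0, U=0, W=4, X=1, Z=2) weight 1/80
  (Y=0, U=0, W=4, X=2, Z=2) weight 1/80
  (Y=0, U=1, W=2, X=1, Z=3) weight 1/120
  (Y=0, U=1, W=2, X=2, Z=3) weight 1/120
  … 40 more
Group by Z:
  weight(Z=2) = 21/80
  weight(Z=3) = 19/80
Total weight = 21/80 + 19/80 = 1/2
P(Z=2 | obs) = 21/80 / 1/2 = 21/40
P(Z=3 | obs) = 19/80 / 1/2 = 19/40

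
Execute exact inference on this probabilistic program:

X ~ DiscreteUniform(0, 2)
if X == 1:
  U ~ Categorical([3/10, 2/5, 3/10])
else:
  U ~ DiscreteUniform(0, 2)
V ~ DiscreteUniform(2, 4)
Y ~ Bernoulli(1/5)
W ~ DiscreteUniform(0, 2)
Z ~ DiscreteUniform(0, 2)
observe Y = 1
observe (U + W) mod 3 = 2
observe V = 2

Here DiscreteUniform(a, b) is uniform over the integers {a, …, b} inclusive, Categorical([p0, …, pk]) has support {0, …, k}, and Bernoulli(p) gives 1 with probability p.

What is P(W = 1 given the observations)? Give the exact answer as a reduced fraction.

P(W = 1 | obs) = 16/45

Enumerate traces; 27 have nonzero weight after conditioning:
  (X=0, U=0, V=2, Y=1, W=2, Z=0) weight 1/1215
  (X=0, U=0, V=2, Y=1, W=2, Z=1) weight 1/1215
  (X=0, U=0, V=2, Y=1, W=2, Z=2) weight 1/1215
  (X=0, U=1, V=2, Y=1, W=1, Z=0) weight 1/1215
  (X=0, U=1, V=2, Y=1, W=1, Z=1) weight 1/1215
  (X=0, U=1, V=2, Y=1, W=1, Z=2) weight 1/1215
  (X=0, U=2, V=2, Y=1, W=0, Z=0) weight 1/1215
  (X=0, U=2, V=2, Y=1, W=0, Z=1) weight 1/1215
  … 19 more
Group by W:
  weight(W=0) = 29/4050
  weight(W=1) = 16/2025
  weight(W=2) = 29/4050
Total weight = 29/4050 + 16/2025 + 29/4050 = 1/45
P(W=0 | obs) = 29/4050 / 1/45 = 29/90
P(W=1 | obs) = 16/2025 / 1/45 = 16/45
P(W=2 | obs) = 29/4050 / 1/45 = 29/90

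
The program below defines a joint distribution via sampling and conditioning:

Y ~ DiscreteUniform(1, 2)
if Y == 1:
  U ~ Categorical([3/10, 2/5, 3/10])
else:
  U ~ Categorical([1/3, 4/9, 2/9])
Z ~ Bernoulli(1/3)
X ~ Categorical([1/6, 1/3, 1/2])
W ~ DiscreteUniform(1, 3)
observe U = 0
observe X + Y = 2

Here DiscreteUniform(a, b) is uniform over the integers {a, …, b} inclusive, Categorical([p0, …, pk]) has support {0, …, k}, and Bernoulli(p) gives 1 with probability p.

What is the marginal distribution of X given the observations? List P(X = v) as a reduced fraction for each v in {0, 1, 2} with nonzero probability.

P(X=0) = 5/14, P(X=1) = 9/14

Enumerate traces; 12 have nonzero weight after conditioning:
  (Y=1, U=0, Z=0, X=1, W=1) weight 1/90
  (Y=1, U=0, Z=0, X=1, W=2) weight 1/90
  (Y=1, U=0, Z=0, X=1, W=3) weight 1/90
  (Y=1, U=0, Z=1, X=1, W=1) weight 1/180
  (Y=1, U=0, Z=1, X=1, W=2) weight 1/180
  (Y=1, U=0, Z=1, X=1, W=3) weight 1/180
  (Y=2, U=0, Z=0, X=0, W=1) weight 1/162
  (Y=2, U=0, Z=0, X=0, W=2) weight 1/162
  … 4 more
Group by X:
  weight(X=0) = 1/36
  weight(X=1) = 1/20
Total weight = 1/36 + 1/20 = 7/90
P(X=0 | obs) = 1/36 / 7/90 = 5/14
P(X=1 | obs) = 1/20 / 7/90 = 9/14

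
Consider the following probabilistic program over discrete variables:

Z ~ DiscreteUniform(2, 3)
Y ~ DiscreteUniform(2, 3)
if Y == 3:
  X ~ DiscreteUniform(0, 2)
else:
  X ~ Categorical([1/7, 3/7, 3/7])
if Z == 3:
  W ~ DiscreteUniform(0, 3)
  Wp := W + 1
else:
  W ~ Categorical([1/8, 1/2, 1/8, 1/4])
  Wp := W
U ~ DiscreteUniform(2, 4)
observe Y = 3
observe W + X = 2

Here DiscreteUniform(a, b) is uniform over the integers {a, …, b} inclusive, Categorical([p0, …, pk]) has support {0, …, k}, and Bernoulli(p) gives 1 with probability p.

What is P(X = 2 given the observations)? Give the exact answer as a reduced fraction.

Enumerate traces; 18 have nonzero weight after conditioning:
  (Z=2, Y=3, X=0, W=2, U=2) weight 1/288
  (Z=2, Y=3, X=0, W=2, U=3) weight 1/288
  (Z=2, Y=3, X=0, W=2, U=4) weight 1/288
  (Z=2, Y=3, X=1, W=1, U=2) weight 1/72
  (Z=2, Y=3, X=1, W=1, U=3) weight 1/72
  (Z=2, Y=3, X=1, W=1, U=4) weight 1/72
  (Z=2, Y=3, X=2, W=0, U=2) weight 1/288
  (Z=2, Y=3, X=2, W=0, U=3) weight 1/288
  … 10 more
Group by X:
  weight(X=0) = 1/32
  weight(X=1) = 1/16
  weight(X=2) = 1/32
Total weight = 1/32 + 1/16 + 1/32 = 1/8
P(X=0 | obs) = 1/32 / 1/8 = 1/4
P(X=1 | obs) = 1/16 / 1/8 = 1/2
P(X=2 | obs) = 1/32 / 1/8 = 1/4

P(X = 2 | obs) = 1/4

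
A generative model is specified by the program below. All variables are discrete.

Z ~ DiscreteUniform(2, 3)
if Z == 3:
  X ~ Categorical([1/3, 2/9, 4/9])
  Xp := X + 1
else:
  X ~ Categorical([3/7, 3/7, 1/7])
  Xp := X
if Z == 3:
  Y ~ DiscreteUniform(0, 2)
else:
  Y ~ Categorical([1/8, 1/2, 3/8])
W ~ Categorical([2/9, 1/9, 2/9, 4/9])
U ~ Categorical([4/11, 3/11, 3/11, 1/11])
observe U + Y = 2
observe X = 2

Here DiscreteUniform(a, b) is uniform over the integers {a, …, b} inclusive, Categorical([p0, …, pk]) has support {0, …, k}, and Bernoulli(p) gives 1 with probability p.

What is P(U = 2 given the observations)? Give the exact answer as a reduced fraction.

P(U = 2 | obs) = 753/2969

Enumerate traces; 24 have nonzero weight after conditioning:
  (Z=2, X=2, Y=0, W=0, U=2) weight 1/1848
  (Z=2, X=2, Y=0, W=1, U=2) weight 1/3696
  (Z=2, X=2, Y=0, W=2, U=2) weight 1/1848
  (Z=2, X=2, Y=0, W=3, U=2) weight 1/924
  (Z=2, X=2, Y=1, W=0, U=1) weight 1/462
  (Z=2, X=2, Y=1, W=1, U=1) weight 1/924
  (Z=2, X=2, Y=1, W=2, U=1) weight 1/462
  (Z=2, X=2, Y=1, W=3, U=1) weight 1/231
  (Z=2, X=2, Y=2, W=0, U=0) weight 1/462
  … 15 more
Group by U:
  weight(U=0) = 305/8316
  weight(U=1) = 83/2772
  weight(U=2) = 251/11088
Total weight = 305/8316 + 83/2772 + 251/11088 = 2969/33264
P(U=0 | obs) = 305/8316 / 2969/33264 = 1220/2969
P(U=1 | obs) = 83/2772 / 2969/33264 = 996/2969
P(U=2 | obs) = 251/11088 / 2969/33264 = 753/2969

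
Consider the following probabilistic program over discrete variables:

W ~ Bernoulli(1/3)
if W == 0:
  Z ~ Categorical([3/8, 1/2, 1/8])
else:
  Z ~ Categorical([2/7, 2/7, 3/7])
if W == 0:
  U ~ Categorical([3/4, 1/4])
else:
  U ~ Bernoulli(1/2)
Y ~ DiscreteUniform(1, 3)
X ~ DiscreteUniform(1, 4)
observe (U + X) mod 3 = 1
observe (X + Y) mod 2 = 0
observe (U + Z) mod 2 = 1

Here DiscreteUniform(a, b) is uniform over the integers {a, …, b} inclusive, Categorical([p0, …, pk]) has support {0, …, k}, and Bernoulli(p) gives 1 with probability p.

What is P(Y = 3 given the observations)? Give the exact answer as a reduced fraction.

P(Y = 3 | obs) = 42/109

Enumerate traces; 14 have nonzero weight after conditioning:
  (W=0, Z=0, U=1, Y=1, X=3) weight 1/192
  (W=0, Z=0, U=1, Y=3, X=3) weight 1/192
  (W=0, Z=1, U=0, Y=1, X=1) weight 1/48
  (W=0, Z=1, U=0, Y=2, X=4) weight 1/48
  (W=0, Z=1, U=0, Y=3, X=1) weight 1/48
  (W=0, Z=2, U=1, Y=1, X=3) weight 1/576
  (W=0, Z=2, U=1, Y=3, X=3) weight 1/576
  (W=1, Z=0, U=1, Y=1, X=3) weight 1/252
  … 6 more
Group by Y:
  weight(Y=1) = 1/24
  weight(Y=2) = 25/1008
  weight(Y=3) = 1/24
Total weight = 1/24 + 25/1008 + 1/24 = 109/1008
P(Y=1 | obs) = 1/24 / 109/1008 = 42/109
P(Y=2 | obs) = 25/1008 / 109/1008 = 25/109
P(Y=3 | obs) = 1/24 / 109/1008 = 42/109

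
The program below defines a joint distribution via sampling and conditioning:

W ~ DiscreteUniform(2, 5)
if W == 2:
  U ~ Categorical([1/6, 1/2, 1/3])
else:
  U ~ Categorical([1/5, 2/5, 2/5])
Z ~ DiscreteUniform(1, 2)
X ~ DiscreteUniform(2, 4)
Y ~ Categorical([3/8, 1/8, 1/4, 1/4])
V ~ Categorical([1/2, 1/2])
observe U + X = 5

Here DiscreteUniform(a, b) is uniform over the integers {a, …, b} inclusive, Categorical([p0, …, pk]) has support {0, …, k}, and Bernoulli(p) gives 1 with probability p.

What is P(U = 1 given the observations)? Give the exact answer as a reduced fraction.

Enumerate traces; 128 have nonzero weight after conditioning:
  (W=2, U=1, Z=1, X=4, Y=0, V=0) weight 1/256
  (W=2, U=1, Z=1, X=4, Y=0, V=1) weight 1/256
  (W=2, U=1, Z=1, X=4, Y=1, V=0) weight 1/768
  (W=2, U=1, Z=1, X=4, Y=1, V=1) weight 1/768
  (W=2, U=1, Z=1, X=4, Y=2, V=0) weight 1/384
  (W=2, U=1, Z=1, X=4, Y=2, V=1) weight 1/384
  (W=2, U=1, Z=1, X=4, Y=3, V=0) weight 1/384
  (W=2, U=1, Z=1, X=4, Y=3, V=1) weight 1/384
  (W=2, U=2, Z=1, X=3, Y=0, V=0) weight 1/384
  … 119 more
Group by U:
  weight(U=1) = 17/120
  weight(U=2) = 23/180
Total weight = 17/120 + 23/180 = 97/360
P(U=1 | obs) = 17/120 / 97/360 = 51/97
P(U=2 | obs) = 23/180 / 97/360 = 46/97

P(U = 1 | obs) = 51/97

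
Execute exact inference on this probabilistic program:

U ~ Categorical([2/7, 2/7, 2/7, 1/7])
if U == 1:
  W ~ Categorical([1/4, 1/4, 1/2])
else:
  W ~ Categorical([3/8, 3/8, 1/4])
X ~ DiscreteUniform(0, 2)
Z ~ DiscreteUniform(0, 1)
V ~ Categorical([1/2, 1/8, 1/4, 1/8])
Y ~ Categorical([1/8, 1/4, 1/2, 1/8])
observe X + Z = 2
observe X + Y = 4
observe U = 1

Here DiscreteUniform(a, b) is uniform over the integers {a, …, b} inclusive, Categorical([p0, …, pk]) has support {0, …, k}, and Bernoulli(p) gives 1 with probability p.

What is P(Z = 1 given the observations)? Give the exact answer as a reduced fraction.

P(Z = 1 | obs) = 1/5

Enumerate traces; 24 have nonzero weight after conditioning:
  (U=1, W=0, X=1, Z=1, V=0, Y=3) weight 1/1344
  (U=1, W=0, X=1, Z=1, V=1, Y=3) weight 1/5376
  (U=1, W=0, X=1, Z=1, V=2, Y=3) weight 1/2688
  (U=1, W=0, X=1, Z=1, V=3, Y=3) weight 1/5376
  (U=1, W=0, X=2, Z=0, V=0, Y=2) weight 1/336
  (U=1, W=0, X=2, Z=0, V=1, Y=2) weight 1/1344
  (U=1, W=0, X=2, Z=0, V=2, Y=2) weight 1/672
  (U=1, W=0, X=2, Z=0, V=3, Y=2) weight 1/1344
  … 16 more
Group by Z:
  weight(Z=0) = 1/42
  weight(Z=1) = 1/168
Total weight = 1/42 + 1/168 = 5/168
P(Z=0 | obs) = 1/42 / 5/168 = 4/5
P(Z=1 | obs) = 1/168 / 5/168 = 1/5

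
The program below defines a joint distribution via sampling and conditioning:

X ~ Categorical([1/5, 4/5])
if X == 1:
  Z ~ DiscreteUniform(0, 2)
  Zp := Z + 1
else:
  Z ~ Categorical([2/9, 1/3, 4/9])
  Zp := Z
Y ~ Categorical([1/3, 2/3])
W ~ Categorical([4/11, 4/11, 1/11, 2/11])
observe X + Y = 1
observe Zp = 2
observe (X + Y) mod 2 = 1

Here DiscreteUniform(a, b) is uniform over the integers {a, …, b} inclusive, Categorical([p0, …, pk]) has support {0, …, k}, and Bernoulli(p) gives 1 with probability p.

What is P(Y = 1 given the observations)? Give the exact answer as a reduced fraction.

Enumerate traces; 8 have nonzero weight after conditioning:
  (X=0, Z=2, Y=1, W=0) weight 32/1485
  (X=0, Z=2, Y=1, W=1) weight 32/1485
  (X=0, Z=2, Y=1, W=2) weight 8/1485
  (X=0, Z=2, Y=1, W=3) weight 16/1485
  (X=1, Z=1, Y=0, W=0) weight 16/495
  (X=1, Z=1, Y=0, W=1) weight 16/495
  (X=1, Z=1, Y=0, W=2) weight 4/495
  (X=1, Z=1, Y=0, W=3) weight 8/495
Group by Y:
  weight(Y=0) = 4/45
  weight(Y=1) = 8/135
Total weight = 4/45 + 8/135 = 4/27
P(Y=0 | obs) = 4/45 / 4/27 = 3/5
P(Y=1 | obs) = 8/135 / 4/27 = 2/5

P(Y = 1 | obs) = 2/5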